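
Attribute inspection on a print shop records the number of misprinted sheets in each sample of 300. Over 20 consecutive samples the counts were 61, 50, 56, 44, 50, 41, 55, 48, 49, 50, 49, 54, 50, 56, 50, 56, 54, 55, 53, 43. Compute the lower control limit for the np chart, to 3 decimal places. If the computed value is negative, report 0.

31.651

p̄ = Σdᵢ / (k·n) = 1024 / (20 × 300) = 0.17067
LCL = np̄ − 3·√(np̄(1−p̄)) = 51.2000 − 3 × 6.5163 = 31.6512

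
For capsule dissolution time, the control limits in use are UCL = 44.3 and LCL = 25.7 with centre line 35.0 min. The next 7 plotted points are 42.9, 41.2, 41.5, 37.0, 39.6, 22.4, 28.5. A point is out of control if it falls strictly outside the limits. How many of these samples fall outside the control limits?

Compare each point to [25.7, 44.3]: sample 6 = 22.4 < LCL.

1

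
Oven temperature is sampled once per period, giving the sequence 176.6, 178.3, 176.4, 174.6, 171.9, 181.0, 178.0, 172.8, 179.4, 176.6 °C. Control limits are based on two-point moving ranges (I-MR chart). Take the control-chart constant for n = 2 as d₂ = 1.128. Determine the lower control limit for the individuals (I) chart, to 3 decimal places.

X̄ = (176.6 + 178.3 + 176.4 + 174.6 + 171.9 + 181.0 + 178.0 + 172.8 + 179.4 + 176.6) / 10 = 176.5600
Moving ranges: 1.7, 1.9, 1.8, 2.7, 9.1, 3.0, 5.2, 6.6, 2.8; M̄R̄ = 34.8000 / 9 = 3.8667
LCL = X̄ − 3·M̄R̄/d₂ = 176.5600 − 3 × 3.8667 / 1.128 = 166.2763

166.276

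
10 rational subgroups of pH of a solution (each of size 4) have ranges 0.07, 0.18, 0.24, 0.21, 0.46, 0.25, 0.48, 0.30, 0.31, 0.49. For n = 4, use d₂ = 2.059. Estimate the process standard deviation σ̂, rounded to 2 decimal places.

0.15

R̄ = (0.07 + 0.18 + 0.24 + 0.21 + 0.46 + 0.25 + 0.48 + 0.30 + 0.31 + 0.49) / 10 = 0.2990
σ̂ = R̄ / d₂ = 0.2990 / 2.059 = 0.1452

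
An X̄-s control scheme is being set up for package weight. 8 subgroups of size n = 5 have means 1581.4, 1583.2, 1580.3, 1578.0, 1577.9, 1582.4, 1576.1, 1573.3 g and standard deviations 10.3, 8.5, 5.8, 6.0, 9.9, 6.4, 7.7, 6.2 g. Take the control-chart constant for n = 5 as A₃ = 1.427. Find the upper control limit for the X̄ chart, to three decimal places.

1589.920

X̄̄ = (1581.4 + 1583.2 + 1580.3 + 1578.0 + 1577.9 + 1582.4 + 1576.1 + 1573.3) / 8 = 1579.0750
s̄ = (10.3 + 8.5 + 5.8 + 6.0 + 9.9 + 6.4 + 7.7 + 6.2) / 8 = 7.6000
UCL = X̄̄ + A₃·s̄ = 1579.0750 + 1.427 × 7.6000 = 1589.9202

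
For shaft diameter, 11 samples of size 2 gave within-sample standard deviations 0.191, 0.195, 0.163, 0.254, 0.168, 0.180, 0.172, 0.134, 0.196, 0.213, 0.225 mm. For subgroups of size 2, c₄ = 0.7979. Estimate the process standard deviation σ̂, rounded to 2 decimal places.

0.24

s̄ = (0.191 + 0.195 + 0.163 + 0.254 + 0.168 + 0.180 + 0.172 + 0.134 + 0.196 + 0.213 + 0.225) / 11 = 0.1901
σ̂ = s̄ / c₄ = 0.1901 / 0.7979 = 0.2382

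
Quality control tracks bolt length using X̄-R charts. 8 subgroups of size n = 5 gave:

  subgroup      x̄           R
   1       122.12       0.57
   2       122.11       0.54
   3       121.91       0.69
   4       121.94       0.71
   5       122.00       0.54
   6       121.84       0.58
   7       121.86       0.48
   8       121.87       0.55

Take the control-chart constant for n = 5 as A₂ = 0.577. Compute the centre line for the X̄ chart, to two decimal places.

X̄̄ = (122.12 + 122.11 + 121.91 + 121.94 + 122.00 + 121.84 + 121.86 + 121.87) / 8 = 975.6500 / 8 = 121.9562
CL = X̄̄ = 121.9562

121.96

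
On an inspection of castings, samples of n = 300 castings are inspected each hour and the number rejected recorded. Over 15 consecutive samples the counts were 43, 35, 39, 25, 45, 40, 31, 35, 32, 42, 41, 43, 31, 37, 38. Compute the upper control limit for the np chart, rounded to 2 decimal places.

p̄ = Σdᵢ / (k·n) = 557 / (15 × 300) = 0.12378
UCL = np̄ + 3·√(np̄(1−p̄)) = 37.1333 + 3 × √(37.1333×0.87622) = 37.1333 + 3 × 5.7041 = 54.2457

54.25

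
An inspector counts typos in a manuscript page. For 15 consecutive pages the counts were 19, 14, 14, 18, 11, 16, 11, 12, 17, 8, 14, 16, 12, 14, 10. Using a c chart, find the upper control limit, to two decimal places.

c̄ = (19 + 14 + 14 + 18 + 11 + 16 + 11 + 12 + 17 + 8 + 14 + 16 + 12 + 14 + 10) / 15 = 206 / 15 = 13.7333
UCL = c̄ + 3√c̄ = 13.7333 + 3 × √13.7333 = 13.7333 + 3 × 3.7059 = 24.8509

24.85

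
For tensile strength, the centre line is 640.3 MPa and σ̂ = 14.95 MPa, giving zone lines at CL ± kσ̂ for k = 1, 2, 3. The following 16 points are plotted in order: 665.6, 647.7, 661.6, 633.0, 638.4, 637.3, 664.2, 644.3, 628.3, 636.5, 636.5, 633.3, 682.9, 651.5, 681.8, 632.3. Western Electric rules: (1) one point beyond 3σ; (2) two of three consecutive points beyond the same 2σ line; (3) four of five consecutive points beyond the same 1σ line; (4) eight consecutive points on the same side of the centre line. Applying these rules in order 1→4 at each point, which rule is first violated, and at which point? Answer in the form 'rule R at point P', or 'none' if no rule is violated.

Zone of each point (C = within 1σ̂, B = 1σ̂–2σ̂, A = 2σ̂–3σ̂, * = beyond 3σ̂; sign = side of CL): 1:+B, 2:+C, 3:+B, 4:-C, 5:-C, 6:-C, 7:+B, 8:+C, 9:-C, 10:-C, 11:-C, 12:-C, 13:+A, 14:+C, 15:+A, 16:-C
Rule 2 (two of three consecutive points beyond the same 2σ limit) is satisfied at point 15.

rule 2 at point 15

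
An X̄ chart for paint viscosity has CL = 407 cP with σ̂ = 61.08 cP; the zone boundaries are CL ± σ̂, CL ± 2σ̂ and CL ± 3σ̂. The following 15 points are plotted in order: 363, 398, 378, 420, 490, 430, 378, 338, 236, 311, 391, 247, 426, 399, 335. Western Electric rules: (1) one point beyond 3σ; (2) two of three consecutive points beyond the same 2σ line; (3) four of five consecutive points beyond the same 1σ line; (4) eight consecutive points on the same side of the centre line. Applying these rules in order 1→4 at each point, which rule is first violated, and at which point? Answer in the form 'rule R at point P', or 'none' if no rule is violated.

rule 3 at point 12

Zone of each point (C = within 1σ̂, B = 1σ̂–2σ̂, A = 2σ̂–3σ̂, * = beyond 3σ̂; sign = side of CL): 1:-C, 2:-C, 3:-C, 4:+C, 5:+B, 6:+C, 7:-C, 8:-B, 9:-A, 10:-B, 11:-C, 12:-A, 13:+C, 14:-C, 15:-B
Rule 3 (four of five consecutive points beyond the same 1σ limit) is satisfied at point 12.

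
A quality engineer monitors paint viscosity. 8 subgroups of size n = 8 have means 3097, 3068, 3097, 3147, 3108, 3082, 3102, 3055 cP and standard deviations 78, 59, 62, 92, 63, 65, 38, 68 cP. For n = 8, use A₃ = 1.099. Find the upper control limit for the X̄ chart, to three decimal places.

X̄̄ = (3097 + 3068 + 3097 + 3147 + 3108 + 3082 + 3102 + 3055) / 8 = 3094.5000
s̄ = (78 + 59 + 62 + 92 + 63 + 65 + 38 + 68) / 8 = 65.6250
UCL = X̄̄ + A₃·s̄ = 3094.5000 + 1.099 × 65.6250 = 3166.6219

3166.622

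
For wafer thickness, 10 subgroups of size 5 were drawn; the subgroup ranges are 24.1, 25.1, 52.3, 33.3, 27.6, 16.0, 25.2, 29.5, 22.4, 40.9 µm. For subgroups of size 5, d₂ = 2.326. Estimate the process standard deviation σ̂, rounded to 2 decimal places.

R̄ = (24.1 + 25.1 + 52.3 + 33.3 + 27.6 + 16.0 + 25.2 + 29.5 + 22.4 + 40.9) / 10 = 29.6400
σ̂ = R̄ / d₂ = 29.6400 / 2.326 = 12.7429

12.74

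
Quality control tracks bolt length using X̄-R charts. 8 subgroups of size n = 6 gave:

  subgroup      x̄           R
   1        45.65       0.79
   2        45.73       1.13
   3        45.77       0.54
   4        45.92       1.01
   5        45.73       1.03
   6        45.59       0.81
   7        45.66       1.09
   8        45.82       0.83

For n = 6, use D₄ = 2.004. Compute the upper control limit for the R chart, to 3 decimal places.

R̄ = (0.79 + 1.13 + 0.54 + 1.01 + 1.03 + 0.81 + 1.09 + 0.83) / 8 = 7.2300 / 8 = 0.9038
UCL_R = D₄·R̄ = 2.004 × 0.9038 = 1.8111

1.811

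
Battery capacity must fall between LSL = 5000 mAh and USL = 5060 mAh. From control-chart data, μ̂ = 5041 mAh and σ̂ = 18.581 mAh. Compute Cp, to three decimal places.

0.538

Cp = (USL − LSL) / (6σ̂) = (5060 − 5000) / (6 × 18.581) = 60.0000 / 111.4860 = 0.5382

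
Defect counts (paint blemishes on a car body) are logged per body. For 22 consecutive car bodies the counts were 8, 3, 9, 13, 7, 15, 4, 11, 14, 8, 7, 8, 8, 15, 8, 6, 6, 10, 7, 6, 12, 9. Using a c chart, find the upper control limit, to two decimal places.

c̄ = (8 + 3 + 9 + 13 + 7 + 15 + 4 + 11 + 14 + 8 + 7 + 8 + 8 + 15 + 8 + 6 + 6 + 10 + 7 + 6 + 12 + 9) / 22 = 194 / 22 = 8.8182
UCL = c̄ + 3√c̄ = 8.8182 + 3 × √8.8182 = 8.8182 + 3 × 2.9695 = 17.7268

17.73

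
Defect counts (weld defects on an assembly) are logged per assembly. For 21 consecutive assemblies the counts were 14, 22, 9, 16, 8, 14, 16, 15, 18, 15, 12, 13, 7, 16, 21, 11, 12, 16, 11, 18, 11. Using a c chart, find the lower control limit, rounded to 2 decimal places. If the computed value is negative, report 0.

c̄ = (14 + 22 + 9 + 16 + 8 + 14 + 16 + 15 + 18 + 15 + 12 + 13 + 7 + 16 + 21 + 11 + 12 + 16 + 11 + 18 + 11) / 21 = 295 / 21 = 14.0476
LCL = c̄ − 3√c̄ = 14.0476 − 3 × 3.7480 = 2.8036

2.80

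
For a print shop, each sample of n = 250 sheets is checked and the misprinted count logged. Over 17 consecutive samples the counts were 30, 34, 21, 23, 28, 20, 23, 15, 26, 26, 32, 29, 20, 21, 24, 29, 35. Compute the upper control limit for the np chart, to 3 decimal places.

40.040

p̄ = Σdᵢ / (k·n) = 436 / (17 × 250) = 0.10259
UCL = np̄ + 3·√(np̄(1−p̄)) = 25.6471 + 3 × √(25.6471×0.89741) = 25.6471 + 3 × 4.7975 = 40.0395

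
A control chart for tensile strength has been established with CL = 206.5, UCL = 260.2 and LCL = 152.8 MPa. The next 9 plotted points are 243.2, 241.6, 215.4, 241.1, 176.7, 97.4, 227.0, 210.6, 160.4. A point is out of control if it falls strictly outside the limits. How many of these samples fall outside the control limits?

Compare each point to [152.8, 260.2]: sample 6 = 97.4 < LCL.

1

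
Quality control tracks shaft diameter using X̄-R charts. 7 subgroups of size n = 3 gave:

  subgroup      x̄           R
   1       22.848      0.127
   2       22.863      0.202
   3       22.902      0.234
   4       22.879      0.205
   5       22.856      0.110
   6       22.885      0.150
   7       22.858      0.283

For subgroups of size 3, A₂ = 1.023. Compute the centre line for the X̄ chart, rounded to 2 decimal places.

22.87

X̄̄ = (22.848 + 22.863 + 22.902 + 22.879 + 22.856 + 22.885 + 22.858) / 7 = 160.0910 / 7 = 22.8701
CL = X̄̄ = 22.8701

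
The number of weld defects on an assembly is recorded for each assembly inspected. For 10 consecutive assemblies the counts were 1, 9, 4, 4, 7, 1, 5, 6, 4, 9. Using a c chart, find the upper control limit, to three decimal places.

11.708

c̄ = (1 + 9 + 4 + 4 + 7 + 1 + 5 + 6 + 4 + 9) / 10 = 50 / 10 = 5.0000
UCL = c̄ + 3√c̄ = 5.0000 + 3 × √5.0000 = 5.0000 + 3 × 2.2361 = 11.7082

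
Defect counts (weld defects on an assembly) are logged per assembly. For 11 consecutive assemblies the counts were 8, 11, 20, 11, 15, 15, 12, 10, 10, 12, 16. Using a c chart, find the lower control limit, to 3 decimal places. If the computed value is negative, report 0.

2.025

c̄ = (8 + 11 + 20 + 11 + 15 + 15 + 12 + 10 + 10 + 12 + 16) / 11 = 140 / 11 = 12.7273
LCL = c̄ − 3√c̄ = 12.7273 − 3 × 3.5675 = 2.0247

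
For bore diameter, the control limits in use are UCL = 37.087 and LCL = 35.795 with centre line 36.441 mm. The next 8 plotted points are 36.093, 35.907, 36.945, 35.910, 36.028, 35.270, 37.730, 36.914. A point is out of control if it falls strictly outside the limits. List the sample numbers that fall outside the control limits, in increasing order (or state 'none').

6, 7

Compare each point to [35.795, 37.087]: sample 6 = 35.270 < LCL; sample 7 = 37.730 > UCL.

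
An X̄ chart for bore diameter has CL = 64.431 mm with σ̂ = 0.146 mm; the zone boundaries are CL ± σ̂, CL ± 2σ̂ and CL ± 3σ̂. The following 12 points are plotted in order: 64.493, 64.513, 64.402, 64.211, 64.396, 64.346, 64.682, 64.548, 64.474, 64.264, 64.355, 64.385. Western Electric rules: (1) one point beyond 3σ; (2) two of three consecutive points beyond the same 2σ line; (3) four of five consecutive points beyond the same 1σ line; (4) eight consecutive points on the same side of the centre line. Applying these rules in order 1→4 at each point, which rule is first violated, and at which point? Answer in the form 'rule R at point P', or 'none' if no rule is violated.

none

Zone of each point (C = within 1σ̂, B = 1σ̂–2σ̂, A = 2σ̂–3σ̂, * = beyond 3σ̂; sign = side of CL): 1:+C, 2:+C, 3:-C, 4:-B, 5:-C, 6:-C, 7:+B, 8:+C, 9:+C, 10:-B, 11:-C, 12:-C
No rule fires across all 12 points.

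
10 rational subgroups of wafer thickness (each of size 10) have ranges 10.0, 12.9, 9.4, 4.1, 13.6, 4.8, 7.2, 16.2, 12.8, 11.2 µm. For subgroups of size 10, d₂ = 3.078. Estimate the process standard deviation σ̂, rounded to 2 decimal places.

R̄ = (10.0 + 12.9 + 9.4 + 4.1 + 13.6 + 4.8 + 7.2 + 16.2 + 12.8 + 11.2) / 10 = 10.2200
σ̂ = R̄ / d₂ = 10.2200 / 3.078 = 3.3203

3.32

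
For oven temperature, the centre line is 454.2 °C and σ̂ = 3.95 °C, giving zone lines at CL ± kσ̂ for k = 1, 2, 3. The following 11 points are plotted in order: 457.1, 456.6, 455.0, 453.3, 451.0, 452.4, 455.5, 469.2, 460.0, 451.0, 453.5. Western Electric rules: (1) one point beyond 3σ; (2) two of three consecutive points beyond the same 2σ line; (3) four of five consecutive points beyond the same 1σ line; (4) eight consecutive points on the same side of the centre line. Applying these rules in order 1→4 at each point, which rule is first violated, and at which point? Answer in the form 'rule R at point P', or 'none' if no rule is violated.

rule 1 at point 8

Zone of each point (C = within 1σ̂, B = 1σ̂–2σ̂, A = 2σ̂–3σ̂, * = beyond 3σ̂; sign = side of CL): 1:+C, 2:+C, 3:+C, 4:-C, 5:-C, 6:-C, 7:+C, 8:+*, 9:+B, 10:-C, 11:-C
Rule 1 (one point beyond the 3σ limits) is satisfied at point 8.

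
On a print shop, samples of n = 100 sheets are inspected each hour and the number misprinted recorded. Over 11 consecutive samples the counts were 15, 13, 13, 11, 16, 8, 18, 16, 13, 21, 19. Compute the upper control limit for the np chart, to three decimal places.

25.477

p̄ = Σdᵢ / (k·n) = 163 / (11 × 100) = 0.14818
UCL = np̄ + 3·√(np̄(1−p̄)) = 14.8182 + 3 × √(14.8182×0.85182) = 14.8182 + 3 × 3.5528 = 25.4766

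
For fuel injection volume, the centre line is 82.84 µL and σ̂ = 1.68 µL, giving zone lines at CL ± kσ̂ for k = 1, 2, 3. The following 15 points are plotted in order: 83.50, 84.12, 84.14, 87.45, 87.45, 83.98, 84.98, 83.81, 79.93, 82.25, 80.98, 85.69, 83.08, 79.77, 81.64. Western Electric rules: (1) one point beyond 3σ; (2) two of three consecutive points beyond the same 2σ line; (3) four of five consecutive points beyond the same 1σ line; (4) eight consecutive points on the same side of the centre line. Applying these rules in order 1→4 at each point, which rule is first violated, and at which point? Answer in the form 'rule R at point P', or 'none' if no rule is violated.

rule 2 at point 5

Zone of each point (C = within 1σ̂, B = 1σ̂–2σ̂, A = 2σ̂–3σ̂, * = beyond 3σ̂; sign = side of CL): 1:+C, 2:+C, 3:+C, 4:+A, 5:+A, 6:+C, 7:+B, 8:+C, 9:-B, 10:-C, 11:-B, 12:+B, 13:+C, 14:-B, 15:-C
Rule 2 (two of three consecutive points beyond the same 2σ limit) is satisfied at point 5.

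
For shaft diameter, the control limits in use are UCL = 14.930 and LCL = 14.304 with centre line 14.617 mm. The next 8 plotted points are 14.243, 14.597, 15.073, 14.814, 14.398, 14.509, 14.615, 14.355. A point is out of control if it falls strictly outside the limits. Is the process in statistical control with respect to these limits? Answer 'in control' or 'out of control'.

Compare each point to [14.304, 14.930]: sample 1 = 14.243 < LCL; sample 3 = 15.073 > UCL.

out of control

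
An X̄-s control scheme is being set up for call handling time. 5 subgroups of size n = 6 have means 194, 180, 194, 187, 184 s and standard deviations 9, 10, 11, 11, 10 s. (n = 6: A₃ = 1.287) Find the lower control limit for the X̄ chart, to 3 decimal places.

X̄̄ = (194 + 180 + 194 + 187 + 184) / 5 = 187.8000
s̄ = (9 + 10 + 11 + 11 + 10) / 5 = 10.2000
LCL = X̄̄ − A₃·s̄ = 187.8000 − 1.287 × 10.2000 = 174.6726

174.673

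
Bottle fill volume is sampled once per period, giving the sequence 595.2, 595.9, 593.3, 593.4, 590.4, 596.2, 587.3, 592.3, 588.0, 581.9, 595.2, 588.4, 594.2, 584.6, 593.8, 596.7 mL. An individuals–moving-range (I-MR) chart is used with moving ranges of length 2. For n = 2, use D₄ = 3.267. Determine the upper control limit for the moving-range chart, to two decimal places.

18.32

Moving ranges: 0.7, 2.6, 0.1, 3.0, 5.8, 8.9, 5.0, 4.3, 6.1, 13.3, 6.8, 5.8, 9.6, 9.2, 2.9; M̄R̄ = 84.1000 / 15 = 5.6067
UCL_MR = D₄·M̄R̄ = 3.267 × 5.6067 = 18.3170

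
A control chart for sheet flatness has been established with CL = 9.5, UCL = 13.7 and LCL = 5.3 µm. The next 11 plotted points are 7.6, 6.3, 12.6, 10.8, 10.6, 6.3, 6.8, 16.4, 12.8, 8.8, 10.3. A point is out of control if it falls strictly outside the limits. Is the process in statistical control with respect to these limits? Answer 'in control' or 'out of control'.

Compare each point to [5.3, 13.7]: sample 8 = 16.4 > UCL.

out of control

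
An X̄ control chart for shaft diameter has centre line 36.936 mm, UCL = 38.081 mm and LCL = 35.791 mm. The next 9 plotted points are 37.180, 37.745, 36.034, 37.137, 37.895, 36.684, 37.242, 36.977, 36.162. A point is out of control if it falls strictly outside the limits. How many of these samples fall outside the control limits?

0

All 9 points lie within [35.791, 38.081].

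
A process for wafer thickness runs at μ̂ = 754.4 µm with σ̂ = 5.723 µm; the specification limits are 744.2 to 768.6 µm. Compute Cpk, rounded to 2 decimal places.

Cpu = (USL − μ̂) / (3σ̂) = (768.6 − 754.4) / (3 × 5.723) = 0.8271; Cpl = (μ̂ − LSL) / (3σ̂) = (754.4 − 744.2) / (3 × 5.723) = 0.5941; Cpk = min(Cpu, Cpl) = 0.5941

0.59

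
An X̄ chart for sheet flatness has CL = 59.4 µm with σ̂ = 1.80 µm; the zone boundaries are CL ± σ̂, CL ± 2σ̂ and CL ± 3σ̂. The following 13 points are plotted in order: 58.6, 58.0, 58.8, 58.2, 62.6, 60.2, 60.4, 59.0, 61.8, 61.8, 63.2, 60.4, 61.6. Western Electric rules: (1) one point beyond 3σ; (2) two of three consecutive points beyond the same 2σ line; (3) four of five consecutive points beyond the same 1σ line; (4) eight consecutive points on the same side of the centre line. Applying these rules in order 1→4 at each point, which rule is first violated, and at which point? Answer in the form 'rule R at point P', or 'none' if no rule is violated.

Zone of each point (C = within 1σ̂, B = 1σ̂–2σ̂, A = 2σ̂–3σ̂, * = beyond 3σ̂; sign = side of CL): 1:-C, 2:-C, 3:-C, 4:-C, 5:+B, 6:+C, 7:+C, 8:-C, 9:+B, 10:+B, 11:+A, 12:+C, 13:+B
Rule 3 (four of five consecutive points beyond the same 1σ limit) is satisfied at point 13.

rule 3 at point 13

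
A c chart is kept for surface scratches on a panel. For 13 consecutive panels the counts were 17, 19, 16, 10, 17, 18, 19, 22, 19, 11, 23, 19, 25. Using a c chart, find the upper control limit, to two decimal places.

c̄ = (17 + 19 + 16 + 10 + 17 + 18 + 19 + 22 + 19 + 11 + 23 + 19 + 25) / 13 = 235 / 13 = 18.0769
UCL = c̄ + 3√c̄ = 18.0769 + 3 × √18.0769 = 18.0769 + 3 × 4.2517 = 30.8320

30.83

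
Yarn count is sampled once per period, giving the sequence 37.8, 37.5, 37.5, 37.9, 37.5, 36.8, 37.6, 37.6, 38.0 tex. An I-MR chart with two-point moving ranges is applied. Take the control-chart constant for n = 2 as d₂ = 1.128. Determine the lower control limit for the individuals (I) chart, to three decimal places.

X̄ = (37.8 + 37.5 + 37.5 + 37.9 + 37.5 + 36.8 + 37.6 + 37.6 + 38.0) / 9 = 37.5778
Moving ranges: 0.3, 0.0, 0.4, 0.4, 0.7, 0.8, 0.0, 0.4; M̄R̄ = 3.0000 / 8 = 0.3750
LCL = X̄ − 3·M̄R̄/d₂ = 37.5778 − 3 × 0.3750 / 1.128 = 36.5804

36.580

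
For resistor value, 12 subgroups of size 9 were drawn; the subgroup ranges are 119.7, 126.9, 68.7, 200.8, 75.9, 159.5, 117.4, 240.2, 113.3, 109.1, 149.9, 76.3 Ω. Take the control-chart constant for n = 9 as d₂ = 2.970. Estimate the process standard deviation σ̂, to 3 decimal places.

43.707

R̄ = (119.7 + 126.9 + 68.7 + 200.8 + 75.9 + 159.5 + 117.4 + 240.2 + 113.3 + 109.1 + 149.9 + 76.3) / 12 = 129.8083
σ̂ = R̄ / d₂ = 129.8083 / 2.970 = 43.7065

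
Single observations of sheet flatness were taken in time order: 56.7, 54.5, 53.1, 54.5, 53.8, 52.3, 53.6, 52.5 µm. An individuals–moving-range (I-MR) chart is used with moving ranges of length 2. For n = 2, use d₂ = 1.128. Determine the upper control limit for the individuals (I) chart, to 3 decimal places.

X̄ = (56.7 + 54.5 + 53.1 + 54.5 + 53.8 + 52.3 + 53.6 + 52.5) / 8 = 53.8750
Moving ranges: 2.2, 1.4, 1.4, 0.7, 1.5, 1.3, 1.1; M̄R̄ = 9.6000 / 7 = 1.3714
UCL = X̄ + 3·M̄R̄/d₂ = 53.8750 + 3 × 1.3714 / 1.128 = 57.5224

57.522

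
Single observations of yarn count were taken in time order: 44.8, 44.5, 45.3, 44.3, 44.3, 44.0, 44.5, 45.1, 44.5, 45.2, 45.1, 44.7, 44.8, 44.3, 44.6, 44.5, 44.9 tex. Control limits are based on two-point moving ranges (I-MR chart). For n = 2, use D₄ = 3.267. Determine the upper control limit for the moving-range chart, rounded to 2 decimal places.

Moving ranges: 0.3, 0.8, 1.0, 0.0, 0.3, 0.5, 0.6, 0.6, 0.7, 0.1, 0.4, 0.1, 0.5, 0.3, 0.1, 0.4; M̄R̄ = 6.7000 / 16 = 0.4188
UCL_MR = D₄·M̄R̄ = 3.267 × 0.4188 = 1.3681

1.37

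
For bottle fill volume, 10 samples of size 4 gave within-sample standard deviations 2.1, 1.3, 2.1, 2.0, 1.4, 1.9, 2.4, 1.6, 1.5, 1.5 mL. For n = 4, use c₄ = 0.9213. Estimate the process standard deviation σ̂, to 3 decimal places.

1.932

s̄ = (2.1 + 1.3 + 2.1 + 2.0 + 1.4 + 1.9 + 2.4 + 1.6 + 1.5 + 1.5) / 10 = 1.7800
σ̂ = s̄ / c₄ = 1.7800 / 0.9213 = 1.9321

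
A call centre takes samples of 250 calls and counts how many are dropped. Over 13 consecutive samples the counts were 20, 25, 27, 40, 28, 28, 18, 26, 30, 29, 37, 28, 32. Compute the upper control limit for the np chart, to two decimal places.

p̄ = Σdᵢ / (k·n) = 368 / (13 × 250) = 0.11323
UCL = np̄ + 3·√(np̄(1−p̄)) = 28.3077 + 3 × √(28.3077×0.88677) = 28.3077 + 3 × 5.0102 = 43.3384

43.34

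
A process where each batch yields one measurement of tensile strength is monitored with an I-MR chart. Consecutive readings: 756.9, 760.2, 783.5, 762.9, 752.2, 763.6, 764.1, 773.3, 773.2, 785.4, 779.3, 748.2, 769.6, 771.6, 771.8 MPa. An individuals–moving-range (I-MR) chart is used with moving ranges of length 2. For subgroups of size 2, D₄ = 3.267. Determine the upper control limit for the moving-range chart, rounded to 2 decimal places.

Moving ranges: 3.3, 23.3, 20.6, 10.7, 11.4, 0.5, 9.2, 0.1, 12.2, 6.1, 31.1, 21.4, 2.0, 0.2; M̄R̄ = 152.1000 / 14 = 10.8643
UCL_MR = D₄·M̄R̄ = 3.267 × 10.8643 = 35.4936

35.49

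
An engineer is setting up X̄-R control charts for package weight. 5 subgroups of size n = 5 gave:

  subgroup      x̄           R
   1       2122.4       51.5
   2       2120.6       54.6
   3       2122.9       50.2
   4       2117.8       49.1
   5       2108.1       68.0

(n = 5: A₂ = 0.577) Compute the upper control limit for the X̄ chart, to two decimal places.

2149.91

X̄̄ = (2122.4 + 2120.6 + 2122.9 + 2117.8 + 2108.1) / 5 = 10591.8000 / 5 = 2118.3600
R̄ = (51.5 + 54.6 + 50.2 + 49.1 + 68.0) / 5 = 273.4000 / 5 = 54.6800
UCL = X̄̄ + A₂·R̄ = 2118.3600 + 0.577 × 54.6800 = 2149.9104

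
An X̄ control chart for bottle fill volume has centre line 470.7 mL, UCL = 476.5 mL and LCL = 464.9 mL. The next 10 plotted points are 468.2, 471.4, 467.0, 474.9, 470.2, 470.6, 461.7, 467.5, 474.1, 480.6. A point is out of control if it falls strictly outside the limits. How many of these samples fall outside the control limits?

Compare each point to [464.9, 476.5]: sample 7 = 461.7 < LCL; sample 10 = 480.6 > UCL.

2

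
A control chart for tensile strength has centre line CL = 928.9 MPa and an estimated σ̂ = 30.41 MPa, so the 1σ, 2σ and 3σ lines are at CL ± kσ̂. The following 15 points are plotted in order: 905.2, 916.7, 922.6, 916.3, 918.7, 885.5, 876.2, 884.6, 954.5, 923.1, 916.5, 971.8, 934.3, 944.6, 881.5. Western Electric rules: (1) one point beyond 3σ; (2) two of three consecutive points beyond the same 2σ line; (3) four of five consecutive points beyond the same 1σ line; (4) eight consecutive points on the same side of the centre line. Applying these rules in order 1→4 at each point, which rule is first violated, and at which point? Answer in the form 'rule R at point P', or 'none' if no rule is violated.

Zone of each point (C = within 1σ̂, B = 1σ̂–2σ̂, A = 2σ̂–3σ̂, * = beyond 3σ̂; sign = side of CL): 1:-C, 2:-C, 3:-C, 4:-C, 5:-C, 6:-B, 7:-B, 8:-B, 9:+C, 10:-C, 11:-C, 12:+B, 13:+C, 14:+C, 15:-B
Rule 4 (eight consecutive points on the same side of the centre line) is satisfied at point 8.

rule 4 at point 8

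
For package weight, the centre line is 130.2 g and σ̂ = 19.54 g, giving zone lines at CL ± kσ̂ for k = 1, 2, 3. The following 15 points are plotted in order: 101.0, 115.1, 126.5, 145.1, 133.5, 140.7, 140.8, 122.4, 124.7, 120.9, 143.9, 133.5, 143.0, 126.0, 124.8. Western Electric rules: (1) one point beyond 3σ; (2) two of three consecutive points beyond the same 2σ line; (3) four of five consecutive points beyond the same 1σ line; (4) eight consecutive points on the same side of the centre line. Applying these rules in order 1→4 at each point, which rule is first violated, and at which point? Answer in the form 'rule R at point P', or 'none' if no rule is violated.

Zone of each point (C = within 1σ̂, B = 1σ̂–2σ̂, A = 2σ̂–3σ̂, * = beyond 3σ̂; sign = side of CL): 1:-B, 2:-C, 3:-C, 4:+C, 5:+C, 6:+C, 7:+C, 8:-C, 9:-C, 10:-C, 11:+C, 12:+C, 13:+C, 14:-C, 15:-C
No rule fires across all 15 points.

none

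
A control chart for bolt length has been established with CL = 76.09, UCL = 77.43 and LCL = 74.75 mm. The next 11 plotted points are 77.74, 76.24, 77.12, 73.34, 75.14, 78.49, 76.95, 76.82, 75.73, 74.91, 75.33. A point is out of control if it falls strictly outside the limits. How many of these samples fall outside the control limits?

3

Compare each point to [74.75, 77.43]: sample 1 = 77.74 > UCL; sample 4 = 73.34 < LCL; sample 6 = 78.49 > UCL.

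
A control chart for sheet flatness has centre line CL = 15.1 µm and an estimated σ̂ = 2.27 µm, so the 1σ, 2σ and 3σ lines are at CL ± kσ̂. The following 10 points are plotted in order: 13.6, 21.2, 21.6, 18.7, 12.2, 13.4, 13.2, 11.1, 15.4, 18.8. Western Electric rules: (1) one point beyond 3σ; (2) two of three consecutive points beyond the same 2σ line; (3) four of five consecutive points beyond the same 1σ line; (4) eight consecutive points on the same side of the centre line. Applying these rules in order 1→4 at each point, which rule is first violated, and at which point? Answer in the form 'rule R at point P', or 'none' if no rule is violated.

Zone of each point (C = within 1σ̂, B = 1σ̂–2σ̂, A = 2σ̂–3σ̂, * = beyond 3σ̂; sign = side of CL): 1:-C, 2:+A, 3:+A, 4:+B, 5:-B, 6:-C, 7:-C, 8:-B, 9:+C, 10:+B
Rule 2 (two of three consecutive points beyond the same 2σ limit) is satisfied at point 3.

rule 2 at point 3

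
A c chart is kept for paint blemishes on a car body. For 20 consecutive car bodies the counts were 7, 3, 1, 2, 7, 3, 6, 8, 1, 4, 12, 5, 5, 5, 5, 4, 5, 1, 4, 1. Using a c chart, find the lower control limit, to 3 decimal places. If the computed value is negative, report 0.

0.000

c̄ = (7 + 3 + 1 + 2 + 7 + 3 + 6 + 8 + 1 + 4 + 12 + 5 + 5 + 5 + 5 + 4 + 5 + 1 + 4 + 1) / 20 = 89 / 20 = 4.4500
LCL = c̄ − 3√c̄ = 4.4500 − 3 × 2.1095 = -1.8785 → 0 (cannot be negative)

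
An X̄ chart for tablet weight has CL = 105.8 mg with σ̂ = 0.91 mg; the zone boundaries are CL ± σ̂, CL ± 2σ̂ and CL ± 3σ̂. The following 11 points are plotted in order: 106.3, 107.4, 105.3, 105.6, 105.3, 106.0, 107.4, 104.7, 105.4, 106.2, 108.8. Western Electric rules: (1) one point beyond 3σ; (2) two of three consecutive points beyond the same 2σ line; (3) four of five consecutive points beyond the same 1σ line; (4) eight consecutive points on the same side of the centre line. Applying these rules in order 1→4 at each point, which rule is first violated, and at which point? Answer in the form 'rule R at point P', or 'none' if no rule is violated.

rule 1 at point 11

Zone of each point (C = within 1σ̂, B = 1σ̂–2σ̂, A = 2σ̂–3σ̂, * = beyond 3σ̂; sign = side of CL): 1:+C, 2:+B, 3:-C, 4:-C, 5:-C, 6:+C, 7:+B, 8:-B, 9:-C, 10:+C, 11:+*
Rule 1 (one point beyond the 3σ limits) is satisfied at point 11.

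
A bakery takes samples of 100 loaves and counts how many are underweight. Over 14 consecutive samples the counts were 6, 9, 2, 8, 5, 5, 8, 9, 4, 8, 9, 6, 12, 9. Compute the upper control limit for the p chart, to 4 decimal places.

0.1487

p̄ = Σdᵢ / (k·n) = 100 / (14 × 100) = 0.07143
UCL = p̄ + 3·√(p̄(1−p̄)/n) = 0.07143 + 3 × √(0.07143×0.92857/100) = 0.07143 + 3 × 0.02575 = 0.14869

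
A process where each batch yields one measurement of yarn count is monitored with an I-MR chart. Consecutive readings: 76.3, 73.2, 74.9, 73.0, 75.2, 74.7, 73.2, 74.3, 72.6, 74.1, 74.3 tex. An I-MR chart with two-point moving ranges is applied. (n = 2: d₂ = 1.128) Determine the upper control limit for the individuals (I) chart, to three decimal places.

78.259

X̄ = (76.3 + 73.2 + 74.9 + 73.0 + 75.2 + 74.7 + 73.2 + 74.3 + 72.6 + 74.1 + 74.3) / 11 = 74.1636
Moving ranges: 3.1, 1.7, 1.9, 2.2, 0.5, 1.5, 1.1, 1.7, 1.5, 0.2; M̄R̄ = 15.4000 / 10 = 1.5400
UCL = X̄ + 3·M̄R̄/d₂ = 74.1636 + 3 × 1.5400 / 1.128 = 78.2594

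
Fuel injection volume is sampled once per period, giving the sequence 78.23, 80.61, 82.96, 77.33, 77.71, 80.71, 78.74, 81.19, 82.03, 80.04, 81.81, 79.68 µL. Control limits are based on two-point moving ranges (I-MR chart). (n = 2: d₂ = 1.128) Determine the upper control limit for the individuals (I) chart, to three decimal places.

X̄ = (78.23 + 80.61 + 82.96 + 77.33 + 77.71 + 80.71 + 78.74 + 81.19 + 82.03 + 80.04 + 81.81 + 79.68) / 12 = 80.0867
Moving ranges: 2.38, 2.35, 5.63, 0.38, 3.00, 1.97, 2.45, 0.84, 1.99, 1.77, 2.13; M̄R̄ = 24.8900 / 11 = 2.2627
UCL = X̄ + 3·M̄R̄/d₂ = 80.0867 + 3 × 2.2627 / 1.128 = 86.1046

86.105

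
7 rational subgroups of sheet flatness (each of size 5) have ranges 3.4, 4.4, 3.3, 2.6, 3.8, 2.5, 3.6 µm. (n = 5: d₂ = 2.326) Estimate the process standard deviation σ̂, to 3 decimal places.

1.449

R̄ = (3.4 + 4.4 + 3.3 + 2.6 + 3.8 + 2.5 + 3.6) / 7 = 3.3714
σ̂ = R̄ / d₂ = 3.3714 / 2.326 = 1.4495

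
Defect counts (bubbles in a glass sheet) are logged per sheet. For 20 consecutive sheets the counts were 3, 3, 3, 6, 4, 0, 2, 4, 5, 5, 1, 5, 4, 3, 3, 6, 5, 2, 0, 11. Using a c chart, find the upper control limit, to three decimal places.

9.559

c̄ = (3 + 3 + 3 + 6 + 4 + 0 + 2 + 4 + 5 + 5 + 1 + 5 + 4 + 3 + 3 + 6 + 5 + 2 + 0 + 11) / 20 = 75 / 20 = 3.7500
UCL = c̄ + 3√c̄ = 3.7500 + 3 × √3.7500 = 3.7500 + 3 × 1.9365 = 9.5595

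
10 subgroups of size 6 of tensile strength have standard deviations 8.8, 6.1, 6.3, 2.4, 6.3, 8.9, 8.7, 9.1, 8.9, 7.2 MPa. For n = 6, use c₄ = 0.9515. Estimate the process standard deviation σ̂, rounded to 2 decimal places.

s̄ = (8.8 + 6.1 + 6.3 + 2.4 + 6.3 + 8.9 + 8.7 + 9.1 + 8.9 + 7.2) / 10 = 7.2700
σ̂ = s̄ / c₄ = 7.2700 / 0.9515 = 7.6406

7.64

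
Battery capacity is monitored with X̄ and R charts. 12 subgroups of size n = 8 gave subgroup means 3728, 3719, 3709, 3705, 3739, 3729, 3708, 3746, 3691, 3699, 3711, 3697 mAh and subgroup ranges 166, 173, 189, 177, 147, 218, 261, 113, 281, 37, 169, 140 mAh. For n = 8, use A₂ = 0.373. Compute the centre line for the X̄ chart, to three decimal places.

X̄̄ = (3728 + 3719 + 3709 + 3705 + 3739 + 3729 + 3708 + 3746 + 3691 + 3699 + 3711 + 3697) / 12 = 44581.0000 / 12 = 3715.0833
CL = X̄̄ = 3715.0833

3715.083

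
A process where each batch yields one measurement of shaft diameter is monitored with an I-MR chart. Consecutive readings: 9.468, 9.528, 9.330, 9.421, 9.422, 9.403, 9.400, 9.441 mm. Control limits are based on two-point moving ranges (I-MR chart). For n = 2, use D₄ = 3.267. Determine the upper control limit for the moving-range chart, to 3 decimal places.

0.193

Moving ranges: 0.060, 0.198, 0.091, 0.001, 0.019, 0.003, 0.041; M̄R̄ = 0.4130 / 7 = 0.0590
UCL_MR = D₄·M̄R̄ = 3.267 × 0.0590 = 0.1928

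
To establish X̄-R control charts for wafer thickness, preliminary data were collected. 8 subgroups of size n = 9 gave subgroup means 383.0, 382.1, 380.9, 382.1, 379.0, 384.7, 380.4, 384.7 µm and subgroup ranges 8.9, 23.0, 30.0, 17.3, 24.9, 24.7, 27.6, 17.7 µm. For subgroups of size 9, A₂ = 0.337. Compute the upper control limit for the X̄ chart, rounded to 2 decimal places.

X̄̄ = (383.0 + 382.1 + 380.9 + 382.1 + 379.0 + 384.7 + 380.4 + 384.7) / 8 = 3056.9000 / 8 = 382.1125
R̄ = (8.9 + 23.0 + 30.0 + 17.3 + 24.9 + 24.7 + 27.6 + 17.7) / 8 = 174.1000 / 8 = 21.7625
UCL = X̄̄ + A₂·R̄ = 382.1125 + 0.337 × 21.7625 = 389.4465

389.45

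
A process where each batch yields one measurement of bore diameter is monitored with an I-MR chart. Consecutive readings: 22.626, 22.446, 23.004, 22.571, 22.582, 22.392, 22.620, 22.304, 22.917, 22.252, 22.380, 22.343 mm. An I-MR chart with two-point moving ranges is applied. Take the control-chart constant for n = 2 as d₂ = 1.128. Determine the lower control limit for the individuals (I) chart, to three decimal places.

X̄ = (22.626 + 22.446 + 23.004 + 22.571 + 22.582 + 22.392 + 22.620 + 22.304 + 22.917 + 22.252 + 22.380 + 22.343) / 12 = 22.5364
Moving ranges: 0.180, 0.558, 0.433, 0.011, 0.190, 0.228, 0.316, 0.613, 0.665, 0.128, 0.037; M̄R̄ = 3.3590 / 11 = 0.3054
LCL = X̄ − 3·M̄R̄/d₂ = 22.5364 − 3 × 0.3054 / 1.128 = 21.7243

21.724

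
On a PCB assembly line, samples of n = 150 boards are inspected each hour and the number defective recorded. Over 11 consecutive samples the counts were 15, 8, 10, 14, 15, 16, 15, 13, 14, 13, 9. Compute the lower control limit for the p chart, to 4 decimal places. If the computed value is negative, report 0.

0.0174

p̄ = Σdᵢ / (k·n) = 142 / (11 × 150) = 0.08606
LCL = p̄ − 3·√(p̄(1−p̄)/n) = 0.08606 − 3 × 0.02290 = 0.01736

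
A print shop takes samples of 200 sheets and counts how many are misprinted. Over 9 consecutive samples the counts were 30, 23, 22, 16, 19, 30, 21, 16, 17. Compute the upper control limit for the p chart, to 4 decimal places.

0.1736

p̄ = Σdᵢ / (k·n) = 194 / (9 × 200) = 0.10778
UCL = p̄ + 3·√(p̄(1−p̄)/n) = 0.10778 + 3 × √(0.10778×0.89222/200) = 0.10778 + 3 × 0.02193 = 0.17356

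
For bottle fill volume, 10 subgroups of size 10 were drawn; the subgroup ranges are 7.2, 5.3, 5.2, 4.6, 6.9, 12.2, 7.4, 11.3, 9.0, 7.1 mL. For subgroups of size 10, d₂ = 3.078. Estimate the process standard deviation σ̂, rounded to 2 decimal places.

2.48

R̄ = (7.2 + 5.3 + 5.2 + 4.6 + 6.9 + 12.2 + 7.4 + 11.3 + 9.0 + 7.1) / 10 = 7.6200
σ̂ = R̄ / d₂ = 7.6200 / 3.078 = 2.4756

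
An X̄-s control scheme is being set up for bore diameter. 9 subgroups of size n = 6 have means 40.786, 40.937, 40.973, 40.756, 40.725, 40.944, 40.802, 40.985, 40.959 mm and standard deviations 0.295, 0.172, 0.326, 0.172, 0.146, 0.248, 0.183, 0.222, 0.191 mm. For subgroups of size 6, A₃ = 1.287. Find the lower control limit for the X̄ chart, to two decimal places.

X̄̄ = (40.786 + 40.937 + 40.973 + 40.756 + 40.725 + 40.944 + 40.802 + 40.985 + 40.959) / 9 = 40.8741
s̄ = (0.295 + 0.172 + 0.326 + 0.172 + 0.146 + 0.248 + 0.183 + 0.222 + 0.191) / 9 = 0.2172
LCL = X̄̄ − A₃·s̄ = 40.8741 − 1.287 × 0.2172 = 40.5945

40.59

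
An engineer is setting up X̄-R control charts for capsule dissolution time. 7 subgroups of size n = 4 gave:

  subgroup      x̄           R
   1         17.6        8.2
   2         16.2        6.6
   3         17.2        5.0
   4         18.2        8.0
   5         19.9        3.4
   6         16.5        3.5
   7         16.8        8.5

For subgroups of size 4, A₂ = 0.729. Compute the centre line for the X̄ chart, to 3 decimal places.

X̄̄ = (17.6 + 16.2 + 17.2 + 18.2 + 19.9 + 16.5 + 16.8) / 7 = 122.4000 / 7 = 17.4857
CL = X̄̄ = 17.4857

17.486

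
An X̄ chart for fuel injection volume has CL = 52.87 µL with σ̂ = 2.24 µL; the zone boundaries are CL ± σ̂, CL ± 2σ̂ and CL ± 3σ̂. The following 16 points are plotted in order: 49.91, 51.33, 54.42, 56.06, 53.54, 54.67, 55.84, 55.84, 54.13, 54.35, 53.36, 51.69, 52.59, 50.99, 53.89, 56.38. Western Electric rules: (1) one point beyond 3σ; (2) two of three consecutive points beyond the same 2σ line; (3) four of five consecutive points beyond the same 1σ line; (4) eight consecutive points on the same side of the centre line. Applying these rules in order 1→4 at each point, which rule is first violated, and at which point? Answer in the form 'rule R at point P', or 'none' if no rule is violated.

Zone of each point (C = within 1σ̂, B = 1σ̂–2σ̂, A = 2σ̂–3σ̂, * = beyond 3σ̂; sign = side of CL): 1:-B, 2:-C, 3:+C, 4:+B, 5:+C, 6:+C, 7:+B, 8:+B, 9:+C, 10:+C, 11:+C, 12:-C, 13:-C, 14:-C, 15:+C, 16:+B
Rule 4 (eight consecutive points on the same side of the centre line) is satisfied at point 10.

rule 4 at point 10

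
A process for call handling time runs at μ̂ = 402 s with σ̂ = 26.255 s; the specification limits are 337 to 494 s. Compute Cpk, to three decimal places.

Cpu = (USL − μ̂) / (3σ̂) = (494 − 402) / (3 × 26.255) = 1.1680; Cpl = (μ̂ − LSL) / (3σ̂) = (402 − 337) / (3 × 26.255) = 0.8252; Cpk = min(Cpu, Cpl) = 0.8252

0.825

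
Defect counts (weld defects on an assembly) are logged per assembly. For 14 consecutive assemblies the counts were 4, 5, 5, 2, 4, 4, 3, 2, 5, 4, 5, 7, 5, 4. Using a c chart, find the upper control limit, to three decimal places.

c̄ = (4 + 5 + 5 + 2 + 4 + 4 + 3 + 2 + 5 + 4 + 5 + 7 + 5 + 4) / 14 = 59 / 14 = 4.2143
UCL = c̄ + 3√c̄ = 4.2143 + 3 × √4.2143 = 4.2143 + 3 × 2.0529 = 10.3729

10.373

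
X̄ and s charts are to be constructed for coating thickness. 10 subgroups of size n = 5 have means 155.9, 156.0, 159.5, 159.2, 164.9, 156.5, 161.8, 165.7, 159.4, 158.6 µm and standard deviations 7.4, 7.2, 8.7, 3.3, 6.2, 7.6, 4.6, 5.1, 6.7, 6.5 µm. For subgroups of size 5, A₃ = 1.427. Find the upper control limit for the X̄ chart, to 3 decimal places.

X̄̄ = (155.9 + 156.0 + 159.5 + 159.2 + 164.9 + 156.5 + 161.8 + 165.7 + 159.4 + 158.6) / 10 = 159.7500
s̄ = (7.4 + 7.2 + 8.7 + 3.3 + 6.2 + 7.6 + 4.6 + 5.1 + 6.7 + 6.5) / 10 = 6.3300
UCL = X̄̄ + A₃·s̄ = 159.7500 + 1.427 × 6.3300 = 168.7829

168.783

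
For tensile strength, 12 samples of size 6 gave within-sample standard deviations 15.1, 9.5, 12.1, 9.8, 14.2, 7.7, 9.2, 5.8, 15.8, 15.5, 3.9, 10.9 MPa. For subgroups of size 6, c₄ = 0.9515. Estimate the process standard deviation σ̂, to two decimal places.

s̄ = (15.1 + 9.5 + 12.1 + 9.8 + 14.2 + 7.7 + 9.2 + 5.8 + 15.8 + 15.5 + 3.9 + 10.9) / 12 = 10.7917
σ̂ = s̄ / c₄ = 10.7917 / 0.9515 = 11.3417

11.34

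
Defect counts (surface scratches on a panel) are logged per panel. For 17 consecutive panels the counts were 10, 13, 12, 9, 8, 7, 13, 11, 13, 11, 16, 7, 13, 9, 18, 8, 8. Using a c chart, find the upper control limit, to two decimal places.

c̄ = (10 + 13 + 12 + 9 + 8 + 7 + 13 + 11 + 13 + 11 + 16 + 7 + 13 + 9 + 18 + 8 + 8) / 17 = 186 / 17 = 10.9412
UCL = c̄ + 3√c̄ = 10.9412 + 3 × √10.9412 = 10.9412 + 3 × 3.3077 = 20.8644

20.86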